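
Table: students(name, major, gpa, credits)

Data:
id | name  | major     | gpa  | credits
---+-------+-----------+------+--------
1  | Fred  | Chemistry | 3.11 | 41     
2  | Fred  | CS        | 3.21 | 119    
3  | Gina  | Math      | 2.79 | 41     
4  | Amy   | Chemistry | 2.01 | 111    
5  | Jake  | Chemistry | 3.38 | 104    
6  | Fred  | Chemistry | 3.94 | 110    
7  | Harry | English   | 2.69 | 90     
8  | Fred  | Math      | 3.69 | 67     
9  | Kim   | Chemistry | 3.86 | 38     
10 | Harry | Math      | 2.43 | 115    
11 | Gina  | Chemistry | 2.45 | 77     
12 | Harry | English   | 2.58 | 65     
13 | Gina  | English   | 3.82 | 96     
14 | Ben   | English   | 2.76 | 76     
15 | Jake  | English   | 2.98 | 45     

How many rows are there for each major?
SELECT major, COUNT(*) as count
FROM students
GROUP BY major

Result:
  CS: 1
  Chemistry: 6
  English: 5
  Math: 3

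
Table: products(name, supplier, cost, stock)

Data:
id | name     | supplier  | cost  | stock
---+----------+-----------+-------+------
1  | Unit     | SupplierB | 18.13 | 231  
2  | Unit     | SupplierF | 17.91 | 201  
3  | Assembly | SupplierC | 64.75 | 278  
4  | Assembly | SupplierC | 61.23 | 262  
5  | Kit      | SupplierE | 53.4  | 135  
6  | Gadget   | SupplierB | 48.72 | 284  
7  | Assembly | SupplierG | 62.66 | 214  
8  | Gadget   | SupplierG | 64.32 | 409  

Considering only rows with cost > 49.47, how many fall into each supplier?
SELECT supplier, COUNT(*)
FROM products
WHERE cost > 49.47
GROUP BY supplier

Note: WHERE filters rows before grouping.

Result:
  SupplierC: 2
  SupplierE: 1
  SupplierG: 2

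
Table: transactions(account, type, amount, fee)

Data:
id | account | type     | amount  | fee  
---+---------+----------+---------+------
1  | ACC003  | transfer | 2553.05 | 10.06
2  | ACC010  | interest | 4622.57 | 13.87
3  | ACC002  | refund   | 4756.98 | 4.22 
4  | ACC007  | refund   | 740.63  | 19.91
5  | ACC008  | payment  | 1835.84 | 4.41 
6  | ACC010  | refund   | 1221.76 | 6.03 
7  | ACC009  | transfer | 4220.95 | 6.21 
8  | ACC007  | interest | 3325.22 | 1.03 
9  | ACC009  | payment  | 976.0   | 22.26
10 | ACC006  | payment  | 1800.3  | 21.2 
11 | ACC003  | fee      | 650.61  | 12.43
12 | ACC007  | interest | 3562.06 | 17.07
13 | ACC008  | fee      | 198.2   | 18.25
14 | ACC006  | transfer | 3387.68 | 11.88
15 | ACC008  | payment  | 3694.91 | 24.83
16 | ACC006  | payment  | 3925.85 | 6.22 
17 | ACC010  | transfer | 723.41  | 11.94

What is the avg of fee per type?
SELECT type, AVG(fee) as result
FROM transactions
GROUP BY type

Result:
  fee: 15.34
  interest: 10.66
  payment: 15.78
  refund: 10.05
  transfer: 10.02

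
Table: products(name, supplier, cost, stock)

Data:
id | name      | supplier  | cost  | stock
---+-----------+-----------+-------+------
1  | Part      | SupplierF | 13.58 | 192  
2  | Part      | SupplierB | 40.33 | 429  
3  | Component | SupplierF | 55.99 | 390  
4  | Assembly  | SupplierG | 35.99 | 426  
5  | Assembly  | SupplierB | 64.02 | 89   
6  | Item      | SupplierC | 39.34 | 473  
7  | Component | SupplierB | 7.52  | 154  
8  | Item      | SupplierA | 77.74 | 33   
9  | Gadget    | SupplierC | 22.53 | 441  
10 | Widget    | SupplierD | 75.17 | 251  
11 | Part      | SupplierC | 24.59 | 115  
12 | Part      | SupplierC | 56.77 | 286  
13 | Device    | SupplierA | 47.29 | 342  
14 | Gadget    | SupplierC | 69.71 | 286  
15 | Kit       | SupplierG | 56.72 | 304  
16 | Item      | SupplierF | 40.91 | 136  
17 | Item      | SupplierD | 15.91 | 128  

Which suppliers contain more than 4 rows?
SELECT supplier, COUNT(*) as cnt
FROM products
GROUP BY supplier
HAVING COUNT(*) > 4

Result:
  SupplierC: 5

Note: HAVING filters groups after aggregation, WHERE filters rows before.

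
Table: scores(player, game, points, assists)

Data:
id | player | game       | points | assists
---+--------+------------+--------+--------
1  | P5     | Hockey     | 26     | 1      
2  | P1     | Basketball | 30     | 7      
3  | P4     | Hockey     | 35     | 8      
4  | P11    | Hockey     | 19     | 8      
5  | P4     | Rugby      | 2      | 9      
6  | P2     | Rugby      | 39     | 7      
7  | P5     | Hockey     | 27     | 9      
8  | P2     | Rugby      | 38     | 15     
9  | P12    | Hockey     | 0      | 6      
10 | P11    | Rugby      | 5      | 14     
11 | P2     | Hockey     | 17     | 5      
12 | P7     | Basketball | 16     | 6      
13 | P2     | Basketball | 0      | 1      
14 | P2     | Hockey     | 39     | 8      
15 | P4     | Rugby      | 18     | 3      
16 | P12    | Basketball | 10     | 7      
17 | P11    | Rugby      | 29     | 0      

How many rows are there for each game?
SELECT game, COUNT(*) as count
FROM scores
GROUP BY game

Result:
  Basketball: 4
  Hockey: 7
  Rugby: 6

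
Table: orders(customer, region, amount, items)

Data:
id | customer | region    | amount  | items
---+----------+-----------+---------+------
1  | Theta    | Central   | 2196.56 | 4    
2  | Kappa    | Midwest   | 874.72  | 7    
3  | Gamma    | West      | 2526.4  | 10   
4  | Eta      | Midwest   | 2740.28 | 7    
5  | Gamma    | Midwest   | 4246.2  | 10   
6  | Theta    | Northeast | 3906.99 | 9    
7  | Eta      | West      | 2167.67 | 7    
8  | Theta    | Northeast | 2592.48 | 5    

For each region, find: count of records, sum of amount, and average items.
SELECT region,
       COUNT(*) as cnt,
       SUM(amount) as total_amount,
       AVG(items) as avg_items
FROM orders
GROUP BY region

Result:
  Central: 1 records, 2196.56 total amount, 4.00 avg items
  Midwest: 3 records, 7861.20 total amount, 8.00 avg items
  Northeast: 2 records, 6499.47 total amount, 7.00 avg items
  West: 2 records, 4694.07 total amount, 8.50 avg items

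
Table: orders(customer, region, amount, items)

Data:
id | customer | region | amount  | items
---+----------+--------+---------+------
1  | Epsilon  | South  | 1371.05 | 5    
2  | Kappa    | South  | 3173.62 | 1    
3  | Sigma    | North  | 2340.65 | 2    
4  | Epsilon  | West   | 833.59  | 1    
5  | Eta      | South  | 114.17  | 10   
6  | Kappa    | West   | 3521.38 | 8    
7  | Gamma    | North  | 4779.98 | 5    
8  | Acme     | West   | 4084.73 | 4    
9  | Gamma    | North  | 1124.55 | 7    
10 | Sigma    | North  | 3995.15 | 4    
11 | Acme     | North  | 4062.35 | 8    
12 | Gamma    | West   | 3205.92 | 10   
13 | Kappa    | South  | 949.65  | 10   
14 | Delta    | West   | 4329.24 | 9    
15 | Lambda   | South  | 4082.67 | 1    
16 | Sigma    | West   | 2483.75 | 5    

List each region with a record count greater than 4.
SELECT region, COUNT(*) as cnt
FROM orders
GROUP BY region
HAVING COUNT(*) > 4

Result:
  North: 5
  South: 5
  West: 6

Note: HAVING filters groups after aggregation, WHERE filters rows before.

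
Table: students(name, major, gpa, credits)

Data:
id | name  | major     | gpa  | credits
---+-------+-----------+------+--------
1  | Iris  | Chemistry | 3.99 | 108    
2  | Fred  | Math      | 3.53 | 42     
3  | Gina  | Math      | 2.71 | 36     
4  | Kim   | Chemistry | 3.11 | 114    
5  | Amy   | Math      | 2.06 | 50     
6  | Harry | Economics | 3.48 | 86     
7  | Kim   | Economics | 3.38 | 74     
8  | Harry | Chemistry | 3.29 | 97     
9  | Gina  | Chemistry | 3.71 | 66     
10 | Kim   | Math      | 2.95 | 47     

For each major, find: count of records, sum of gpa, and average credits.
SELECT major,
       COUNT(*) as cnt,
       SUM(gpa) as total_gpa,
       AVG(credits) as avg_credits
FROM students
GROUP BY major

Result:
  Chemistry: 4 records, 14.10 total gpa, 96.25 avg credits
  Economics: 2 records, 6.86 total gpa, 80.00 avg credits
  Math: 4 records, 11.25 total gpa, 43.75 avg credits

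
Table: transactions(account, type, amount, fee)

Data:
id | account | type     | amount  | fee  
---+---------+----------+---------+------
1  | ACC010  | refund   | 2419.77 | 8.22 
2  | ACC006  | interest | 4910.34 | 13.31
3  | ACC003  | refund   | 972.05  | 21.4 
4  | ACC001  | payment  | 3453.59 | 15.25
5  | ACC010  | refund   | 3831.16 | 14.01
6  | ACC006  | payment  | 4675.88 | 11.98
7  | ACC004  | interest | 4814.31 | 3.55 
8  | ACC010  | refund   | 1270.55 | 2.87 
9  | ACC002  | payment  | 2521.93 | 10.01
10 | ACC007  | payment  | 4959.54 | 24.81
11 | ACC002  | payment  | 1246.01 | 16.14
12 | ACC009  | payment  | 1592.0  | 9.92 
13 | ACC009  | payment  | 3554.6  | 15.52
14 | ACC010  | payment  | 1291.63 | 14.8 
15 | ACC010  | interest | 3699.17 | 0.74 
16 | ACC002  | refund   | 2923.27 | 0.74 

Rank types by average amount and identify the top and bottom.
SELECT type, AVG(amount)
FROM transactions
GROUP BY type
ORDER BY AVG(amount)

All groups:
  refund: 2283.36
  payment: 2911.90
  interest: 4474.61

Highest: interest (4474.61)
Lowest: refund (2283.36)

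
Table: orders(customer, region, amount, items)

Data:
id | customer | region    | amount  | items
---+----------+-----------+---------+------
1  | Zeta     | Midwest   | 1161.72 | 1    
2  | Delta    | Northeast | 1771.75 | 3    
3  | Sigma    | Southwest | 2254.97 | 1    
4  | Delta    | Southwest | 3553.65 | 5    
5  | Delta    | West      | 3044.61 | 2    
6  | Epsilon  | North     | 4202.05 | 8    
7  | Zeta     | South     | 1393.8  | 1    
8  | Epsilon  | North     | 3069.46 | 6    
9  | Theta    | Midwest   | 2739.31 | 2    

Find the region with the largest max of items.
SELECT region, MAX(items) as val
FROM orders
GROUP BY region
ORDER BY val DESC
LIMIT 1

Result: North with max(items) = 8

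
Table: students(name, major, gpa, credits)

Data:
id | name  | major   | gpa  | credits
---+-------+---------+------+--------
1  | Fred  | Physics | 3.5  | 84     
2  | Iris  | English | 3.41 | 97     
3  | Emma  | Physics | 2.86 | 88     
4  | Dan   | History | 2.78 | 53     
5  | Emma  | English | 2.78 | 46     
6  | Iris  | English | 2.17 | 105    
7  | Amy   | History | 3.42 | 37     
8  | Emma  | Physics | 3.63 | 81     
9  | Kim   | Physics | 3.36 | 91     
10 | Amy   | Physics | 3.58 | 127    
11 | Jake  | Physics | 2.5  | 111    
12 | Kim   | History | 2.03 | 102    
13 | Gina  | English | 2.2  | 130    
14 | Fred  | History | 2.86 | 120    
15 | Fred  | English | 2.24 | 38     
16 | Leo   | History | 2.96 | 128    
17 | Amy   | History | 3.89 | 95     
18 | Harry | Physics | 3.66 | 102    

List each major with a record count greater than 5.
SELECT major, COUNT(*) as cnt
FROM students
GROUP BY major
HAVING COUNT(*) > 5

Result:
  History: 6
  Physics: 7

Note: HAVING filters groups after aggregation, WHERE filters rows before.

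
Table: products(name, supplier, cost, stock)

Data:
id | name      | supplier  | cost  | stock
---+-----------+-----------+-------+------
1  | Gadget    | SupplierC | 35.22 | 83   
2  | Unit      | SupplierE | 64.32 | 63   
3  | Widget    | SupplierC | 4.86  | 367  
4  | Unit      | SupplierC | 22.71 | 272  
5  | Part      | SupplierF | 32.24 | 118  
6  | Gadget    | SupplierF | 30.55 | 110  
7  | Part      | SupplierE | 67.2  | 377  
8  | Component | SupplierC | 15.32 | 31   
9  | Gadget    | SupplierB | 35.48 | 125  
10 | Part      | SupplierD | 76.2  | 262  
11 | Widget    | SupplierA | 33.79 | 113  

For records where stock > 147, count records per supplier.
SELECT supplier, COUNT(*)
FROM products
WHERE stock > 147
GROUP BY supplier

Note: WHERE filters rows before grouping.

Result:
  SupplierC: 2
  SupplierD: 1
  SupplierE: 1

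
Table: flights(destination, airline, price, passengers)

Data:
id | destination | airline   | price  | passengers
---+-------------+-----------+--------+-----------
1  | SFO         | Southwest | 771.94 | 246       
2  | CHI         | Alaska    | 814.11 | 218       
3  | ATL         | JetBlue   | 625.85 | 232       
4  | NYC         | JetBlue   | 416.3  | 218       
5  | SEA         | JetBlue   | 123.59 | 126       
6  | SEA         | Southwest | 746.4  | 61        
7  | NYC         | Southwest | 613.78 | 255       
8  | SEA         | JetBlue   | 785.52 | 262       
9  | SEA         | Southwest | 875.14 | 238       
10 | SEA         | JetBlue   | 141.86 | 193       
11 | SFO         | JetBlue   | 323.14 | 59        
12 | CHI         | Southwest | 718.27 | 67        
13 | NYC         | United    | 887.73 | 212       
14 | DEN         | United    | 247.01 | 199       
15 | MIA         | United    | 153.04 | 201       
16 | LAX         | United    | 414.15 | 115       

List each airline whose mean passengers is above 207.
SELECT airline, AVG(passengers)
FROM flights
GROUP BY airline
HAVING AVG(passengers) > 207

Result:
  Alaska: avg=218.00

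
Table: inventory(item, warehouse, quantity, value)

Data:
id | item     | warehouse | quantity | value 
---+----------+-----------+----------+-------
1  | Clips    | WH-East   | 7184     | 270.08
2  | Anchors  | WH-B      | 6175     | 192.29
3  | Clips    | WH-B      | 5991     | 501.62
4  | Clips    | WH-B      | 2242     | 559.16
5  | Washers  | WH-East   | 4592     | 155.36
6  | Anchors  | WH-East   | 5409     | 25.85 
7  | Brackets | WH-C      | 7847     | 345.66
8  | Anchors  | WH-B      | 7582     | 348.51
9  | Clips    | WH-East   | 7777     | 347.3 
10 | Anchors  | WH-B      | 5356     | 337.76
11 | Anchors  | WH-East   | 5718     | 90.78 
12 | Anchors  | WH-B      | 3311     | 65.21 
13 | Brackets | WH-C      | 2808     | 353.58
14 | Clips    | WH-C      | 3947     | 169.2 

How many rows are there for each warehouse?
SELECT warehouse, COUNT(*) as count
FROM inventory
GROUP BY warehouse

Result:
  WH-B: 6
  WH-C: 3
  WH-East: 5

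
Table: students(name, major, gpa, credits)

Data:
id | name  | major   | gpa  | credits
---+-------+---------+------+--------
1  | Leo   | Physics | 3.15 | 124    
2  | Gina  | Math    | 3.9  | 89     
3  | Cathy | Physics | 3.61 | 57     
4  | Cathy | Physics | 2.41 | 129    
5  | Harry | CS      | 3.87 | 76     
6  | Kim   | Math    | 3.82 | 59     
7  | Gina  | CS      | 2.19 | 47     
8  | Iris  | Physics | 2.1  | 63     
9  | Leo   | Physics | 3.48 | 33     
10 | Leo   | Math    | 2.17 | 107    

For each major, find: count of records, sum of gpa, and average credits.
SELECT major,
       COUNT(*) as cnt,
       SUM(gpa) as total_gpa,
       AVG(credits) as avg_credits
FROM students
GROUP BY major

Result:
  CS: 2 records, 6.06 total gpa, 61.50 avg credits
  Math: 3 records, 9.89 total gpa, 85.00 avg credits
  Physics: 5 records, 14.75 total gpa, 81.20 avg credits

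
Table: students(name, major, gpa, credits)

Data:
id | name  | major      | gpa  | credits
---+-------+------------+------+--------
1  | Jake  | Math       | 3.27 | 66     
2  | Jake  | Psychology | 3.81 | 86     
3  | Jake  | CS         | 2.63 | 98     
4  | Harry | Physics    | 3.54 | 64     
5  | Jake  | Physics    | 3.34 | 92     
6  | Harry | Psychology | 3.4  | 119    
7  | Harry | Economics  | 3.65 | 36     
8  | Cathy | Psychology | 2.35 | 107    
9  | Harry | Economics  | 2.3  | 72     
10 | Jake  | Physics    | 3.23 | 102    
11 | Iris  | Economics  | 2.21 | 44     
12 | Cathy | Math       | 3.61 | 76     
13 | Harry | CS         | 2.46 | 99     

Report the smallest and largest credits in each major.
SELECT major, MIN(credits), MAX(credits)
FROM students
GROUP BY major

Result:
  CS: min=98, max=99
  Economics: min=36, max=72
  Math: min=66, max=76
  Physics: min=64, max=102
  Psychology: min=86, max=119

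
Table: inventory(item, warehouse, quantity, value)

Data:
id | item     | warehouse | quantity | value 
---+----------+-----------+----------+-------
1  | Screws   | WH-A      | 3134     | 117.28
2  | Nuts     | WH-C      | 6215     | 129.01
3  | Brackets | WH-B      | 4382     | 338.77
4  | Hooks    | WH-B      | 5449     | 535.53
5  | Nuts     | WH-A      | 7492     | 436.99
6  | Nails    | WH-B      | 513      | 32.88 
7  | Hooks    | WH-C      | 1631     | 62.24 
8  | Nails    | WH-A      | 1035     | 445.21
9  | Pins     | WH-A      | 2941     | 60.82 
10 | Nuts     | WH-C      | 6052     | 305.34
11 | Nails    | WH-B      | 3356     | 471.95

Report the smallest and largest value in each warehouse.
SELECT warehouse, MIN(value), MAX(value)
FROM inventory
GROUP BY warehouse

Result:
  WH-A: min=60.82, max=445.21
  WH-B: min=32.88, max=535.53
  WH-C: min=62.24, max=305.34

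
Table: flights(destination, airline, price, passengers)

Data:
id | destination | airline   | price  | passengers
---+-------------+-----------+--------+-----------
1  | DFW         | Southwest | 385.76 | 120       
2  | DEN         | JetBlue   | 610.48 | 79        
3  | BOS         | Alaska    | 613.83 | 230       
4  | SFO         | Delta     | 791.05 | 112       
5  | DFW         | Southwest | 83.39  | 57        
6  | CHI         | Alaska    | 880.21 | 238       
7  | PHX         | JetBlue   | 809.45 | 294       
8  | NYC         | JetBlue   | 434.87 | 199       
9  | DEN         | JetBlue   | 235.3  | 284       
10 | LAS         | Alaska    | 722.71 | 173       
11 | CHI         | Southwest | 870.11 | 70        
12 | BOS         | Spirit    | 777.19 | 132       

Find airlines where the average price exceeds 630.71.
SELECT airline, AVG(price)
FROM flights
GROUP BY airline
HAVING AVG(price) > 630.71

Result:
  Alaska: avg=738.92
  Delta: avg=791.05
  Spirit: avg=777.19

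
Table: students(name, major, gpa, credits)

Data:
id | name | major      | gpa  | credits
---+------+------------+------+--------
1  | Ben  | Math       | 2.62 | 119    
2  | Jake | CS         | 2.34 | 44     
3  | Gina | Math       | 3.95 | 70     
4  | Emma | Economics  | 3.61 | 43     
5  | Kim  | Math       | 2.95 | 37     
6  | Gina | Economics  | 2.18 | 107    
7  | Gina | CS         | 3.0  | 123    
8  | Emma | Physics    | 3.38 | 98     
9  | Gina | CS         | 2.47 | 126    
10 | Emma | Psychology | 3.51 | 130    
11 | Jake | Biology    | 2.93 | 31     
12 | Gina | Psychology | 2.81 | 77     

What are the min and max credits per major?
SELECT major, MIN(credits), MAX(credits)
FROM students
GROUP BY major

Result:
  Biology: min=31, max=31
  CS: min=44, max=126
  Economics: min=43, max=107
  Math: min=37, max=119
  Physics: min=98, max=98
  Psychology: min=77, max=130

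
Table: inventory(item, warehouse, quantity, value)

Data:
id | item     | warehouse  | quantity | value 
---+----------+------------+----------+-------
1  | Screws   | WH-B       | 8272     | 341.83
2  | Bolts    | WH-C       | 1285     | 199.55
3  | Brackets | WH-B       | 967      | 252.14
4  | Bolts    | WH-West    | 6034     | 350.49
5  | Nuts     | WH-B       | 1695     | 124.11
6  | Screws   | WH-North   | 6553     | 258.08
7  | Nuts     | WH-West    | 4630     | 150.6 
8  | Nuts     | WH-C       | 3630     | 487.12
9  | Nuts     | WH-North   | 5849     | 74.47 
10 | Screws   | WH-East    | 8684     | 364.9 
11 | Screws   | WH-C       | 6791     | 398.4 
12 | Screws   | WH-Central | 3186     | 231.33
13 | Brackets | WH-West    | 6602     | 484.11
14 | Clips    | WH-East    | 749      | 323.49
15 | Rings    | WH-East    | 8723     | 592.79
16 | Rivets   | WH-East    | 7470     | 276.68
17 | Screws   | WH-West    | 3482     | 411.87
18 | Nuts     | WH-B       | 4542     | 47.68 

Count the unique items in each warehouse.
SELECT warehouse, COUNT(DISTINCT item)
FROM inventory
GROUP BY warehouse

Result:
  WH-B: 3 distinct
  WH-C: 3 distinct
  WH-Central: 1 distinct
  WH-East: 4 distinct
  WH-North: 2 distinct
  WH-West: 4 distinct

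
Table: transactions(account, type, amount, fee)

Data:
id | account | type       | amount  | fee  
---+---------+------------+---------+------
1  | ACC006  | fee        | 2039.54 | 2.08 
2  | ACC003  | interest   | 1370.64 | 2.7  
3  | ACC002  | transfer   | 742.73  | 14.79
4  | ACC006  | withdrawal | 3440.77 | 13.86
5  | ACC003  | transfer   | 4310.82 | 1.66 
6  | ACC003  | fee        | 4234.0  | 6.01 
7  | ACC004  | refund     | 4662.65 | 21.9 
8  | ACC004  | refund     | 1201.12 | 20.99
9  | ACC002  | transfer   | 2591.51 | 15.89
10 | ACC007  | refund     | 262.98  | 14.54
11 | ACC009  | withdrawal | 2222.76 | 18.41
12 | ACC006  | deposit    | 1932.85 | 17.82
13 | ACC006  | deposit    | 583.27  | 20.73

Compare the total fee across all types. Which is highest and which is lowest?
SELECT type, SUM(fee)
FROM transactions
GROUP BY type
ORDER BY SUM(fee)

All groups:
  interest: 2.70
  fee: 8.09
  withdrawal: 32.27
  transfer: 32.34
  deposit: 38.55
  refund: 57.43

Highest: refund (57.43)
Lowest: interest (2.70)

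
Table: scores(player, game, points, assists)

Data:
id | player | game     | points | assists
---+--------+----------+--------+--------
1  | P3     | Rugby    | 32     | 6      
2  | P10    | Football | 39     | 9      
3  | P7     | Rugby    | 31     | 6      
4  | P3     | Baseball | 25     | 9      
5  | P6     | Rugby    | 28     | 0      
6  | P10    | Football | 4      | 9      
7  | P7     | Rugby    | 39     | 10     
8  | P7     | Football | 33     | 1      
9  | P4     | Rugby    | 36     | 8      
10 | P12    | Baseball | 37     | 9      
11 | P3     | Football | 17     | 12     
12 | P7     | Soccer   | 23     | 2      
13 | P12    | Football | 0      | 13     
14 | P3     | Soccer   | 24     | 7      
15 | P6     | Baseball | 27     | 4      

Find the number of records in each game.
SELECT game, COUNT(*) as count
FROM scores
GROUP BY game

Result:
  Baseball: 3
  Football: 5
  Rugby: 5
  Soccer: 2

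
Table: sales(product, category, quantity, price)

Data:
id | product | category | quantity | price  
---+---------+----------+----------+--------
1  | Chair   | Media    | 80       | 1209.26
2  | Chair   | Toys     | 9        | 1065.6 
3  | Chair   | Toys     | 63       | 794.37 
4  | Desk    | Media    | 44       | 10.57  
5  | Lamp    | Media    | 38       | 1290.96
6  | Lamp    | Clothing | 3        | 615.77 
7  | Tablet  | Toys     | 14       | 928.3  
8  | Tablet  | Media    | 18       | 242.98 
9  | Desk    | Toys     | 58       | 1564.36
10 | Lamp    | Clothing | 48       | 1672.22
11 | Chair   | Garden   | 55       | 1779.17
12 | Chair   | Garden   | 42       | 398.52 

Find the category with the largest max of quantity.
SELECT category, MAX(quantity) as val
FROM sales
GROUP BY category
ORDER BY val DESC
LIMIT 1

Result: Media with max(quantity) = 80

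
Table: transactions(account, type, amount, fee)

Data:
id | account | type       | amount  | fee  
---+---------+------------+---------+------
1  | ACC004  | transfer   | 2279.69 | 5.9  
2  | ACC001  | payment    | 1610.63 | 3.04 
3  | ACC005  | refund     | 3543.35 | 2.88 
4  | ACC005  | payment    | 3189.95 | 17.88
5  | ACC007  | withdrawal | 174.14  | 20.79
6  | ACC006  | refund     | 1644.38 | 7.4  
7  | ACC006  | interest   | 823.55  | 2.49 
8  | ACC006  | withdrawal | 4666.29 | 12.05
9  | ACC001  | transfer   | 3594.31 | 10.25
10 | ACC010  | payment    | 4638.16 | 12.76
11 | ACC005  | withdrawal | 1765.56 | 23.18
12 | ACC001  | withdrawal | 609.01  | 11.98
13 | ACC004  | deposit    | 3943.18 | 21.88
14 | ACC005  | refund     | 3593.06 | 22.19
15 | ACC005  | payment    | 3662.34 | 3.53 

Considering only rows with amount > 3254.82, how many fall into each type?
SELECT type, COUNT(*)
FROM transactions
WHERE amount > 3254.82
GROUP BY type

Note: WHERE filters rows before grouping.

Result:
  deposit: 1
  payment: 2
  refund: 2
  transfer: 1
  withdrawal: 1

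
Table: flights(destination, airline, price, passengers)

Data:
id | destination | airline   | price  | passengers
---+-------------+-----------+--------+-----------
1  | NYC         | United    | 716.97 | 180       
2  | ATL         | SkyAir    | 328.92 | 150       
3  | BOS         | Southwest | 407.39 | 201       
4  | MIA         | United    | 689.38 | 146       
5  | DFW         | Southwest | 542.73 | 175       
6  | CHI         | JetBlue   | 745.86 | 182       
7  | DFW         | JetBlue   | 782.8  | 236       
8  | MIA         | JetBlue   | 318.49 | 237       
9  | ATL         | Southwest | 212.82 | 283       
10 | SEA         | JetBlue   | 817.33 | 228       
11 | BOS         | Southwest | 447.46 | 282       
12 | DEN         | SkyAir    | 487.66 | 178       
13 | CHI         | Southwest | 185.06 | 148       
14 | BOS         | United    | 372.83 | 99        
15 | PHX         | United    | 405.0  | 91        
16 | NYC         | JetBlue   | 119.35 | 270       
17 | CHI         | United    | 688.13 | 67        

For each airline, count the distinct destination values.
SELECT airline, COUNT(DISTINCT destination)
FROM flights
GROUP BY airline

Result:
  JetBlue: 5 distinct
  SkyAir: 2 distinct
  Southwest: 4 distinct
  United: 5 distinct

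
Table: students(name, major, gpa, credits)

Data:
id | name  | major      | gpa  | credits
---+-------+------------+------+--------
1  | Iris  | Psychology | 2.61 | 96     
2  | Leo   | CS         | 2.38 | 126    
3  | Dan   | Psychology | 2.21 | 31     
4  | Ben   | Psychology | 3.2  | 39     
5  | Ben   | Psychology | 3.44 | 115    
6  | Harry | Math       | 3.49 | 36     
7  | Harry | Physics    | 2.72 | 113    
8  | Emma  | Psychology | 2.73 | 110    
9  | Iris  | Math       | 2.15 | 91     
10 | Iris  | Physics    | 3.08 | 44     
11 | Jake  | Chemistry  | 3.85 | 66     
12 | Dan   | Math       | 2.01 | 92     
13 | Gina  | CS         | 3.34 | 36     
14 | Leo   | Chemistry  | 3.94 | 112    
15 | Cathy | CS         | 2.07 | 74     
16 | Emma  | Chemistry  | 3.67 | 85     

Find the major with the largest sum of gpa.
SELECT major, SUM(gpa) as val
FROM students
GROUP BY major
ORDER BY val DESC
LIMIT 1

Result: Psychology with sum(gpa) = 14.19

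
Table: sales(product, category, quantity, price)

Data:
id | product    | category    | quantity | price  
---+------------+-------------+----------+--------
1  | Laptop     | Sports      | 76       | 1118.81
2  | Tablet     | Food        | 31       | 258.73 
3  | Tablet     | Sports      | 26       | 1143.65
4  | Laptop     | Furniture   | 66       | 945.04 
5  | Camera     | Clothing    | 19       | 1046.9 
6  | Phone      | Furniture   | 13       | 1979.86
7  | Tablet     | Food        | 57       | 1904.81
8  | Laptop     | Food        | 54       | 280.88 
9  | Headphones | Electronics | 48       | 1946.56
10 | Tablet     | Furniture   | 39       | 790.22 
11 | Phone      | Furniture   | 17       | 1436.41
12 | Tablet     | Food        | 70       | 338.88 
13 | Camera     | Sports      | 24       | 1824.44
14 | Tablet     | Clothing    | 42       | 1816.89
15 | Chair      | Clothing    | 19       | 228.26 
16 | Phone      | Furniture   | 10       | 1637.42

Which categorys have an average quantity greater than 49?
SELECT category, AVG(quantity)
FROM sales
GROUP BY category
HAVING AVG(quantity) > 49

Result:
  Food: avg=53.00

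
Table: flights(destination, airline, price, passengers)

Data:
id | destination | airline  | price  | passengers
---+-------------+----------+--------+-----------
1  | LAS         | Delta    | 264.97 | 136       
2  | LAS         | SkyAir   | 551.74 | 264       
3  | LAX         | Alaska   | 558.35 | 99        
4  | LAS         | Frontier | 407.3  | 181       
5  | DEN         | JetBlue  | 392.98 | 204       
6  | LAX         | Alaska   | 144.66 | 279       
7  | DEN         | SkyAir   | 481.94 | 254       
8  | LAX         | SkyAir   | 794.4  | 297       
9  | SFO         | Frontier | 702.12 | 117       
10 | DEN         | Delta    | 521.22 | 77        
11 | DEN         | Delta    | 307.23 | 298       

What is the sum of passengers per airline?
SELECT airline, SUM(passengers) as result
FROM flights
GROUP BY airline

Result:
  Alaska: 378
  Delta: 511
  Frontier: 298
  JetBlue: 204
  SkyAir: 815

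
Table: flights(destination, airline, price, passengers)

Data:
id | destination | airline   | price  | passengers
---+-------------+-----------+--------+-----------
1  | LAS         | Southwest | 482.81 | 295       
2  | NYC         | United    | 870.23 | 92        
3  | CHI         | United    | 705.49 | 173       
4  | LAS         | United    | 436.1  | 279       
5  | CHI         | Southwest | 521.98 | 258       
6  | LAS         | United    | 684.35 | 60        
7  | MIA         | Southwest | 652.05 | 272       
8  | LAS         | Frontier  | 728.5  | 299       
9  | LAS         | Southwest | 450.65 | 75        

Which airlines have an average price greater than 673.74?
SELECT airline, AVG(price)
FROM flights
GROUP BY airline
HAVING AVG(price) > 673.74

Result:
  Frontier: avg=728.50
  United: avg=674.04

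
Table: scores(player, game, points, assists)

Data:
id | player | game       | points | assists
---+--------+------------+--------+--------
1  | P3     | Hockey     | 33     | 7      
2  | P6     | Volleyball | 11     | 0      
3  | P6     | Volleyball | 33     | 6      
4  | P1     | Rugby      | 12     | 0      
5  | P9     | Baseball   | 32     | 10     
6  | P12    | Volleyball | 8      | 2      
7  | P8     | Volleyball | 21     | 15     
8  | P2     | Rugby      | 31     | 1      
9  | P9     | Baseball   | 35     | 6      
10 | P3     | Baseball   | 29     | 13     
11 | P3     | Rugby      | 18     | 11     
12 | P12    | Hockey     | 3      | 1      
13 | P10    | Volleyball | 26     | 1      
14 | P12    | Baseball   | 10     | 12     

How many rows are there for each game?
SELECT game, COUNT(*) as count
FROM scores
GROUP BY game

Result:
  Baseball: 4
  Hockey: 2
  Rugby: 3
  Volleyball: 5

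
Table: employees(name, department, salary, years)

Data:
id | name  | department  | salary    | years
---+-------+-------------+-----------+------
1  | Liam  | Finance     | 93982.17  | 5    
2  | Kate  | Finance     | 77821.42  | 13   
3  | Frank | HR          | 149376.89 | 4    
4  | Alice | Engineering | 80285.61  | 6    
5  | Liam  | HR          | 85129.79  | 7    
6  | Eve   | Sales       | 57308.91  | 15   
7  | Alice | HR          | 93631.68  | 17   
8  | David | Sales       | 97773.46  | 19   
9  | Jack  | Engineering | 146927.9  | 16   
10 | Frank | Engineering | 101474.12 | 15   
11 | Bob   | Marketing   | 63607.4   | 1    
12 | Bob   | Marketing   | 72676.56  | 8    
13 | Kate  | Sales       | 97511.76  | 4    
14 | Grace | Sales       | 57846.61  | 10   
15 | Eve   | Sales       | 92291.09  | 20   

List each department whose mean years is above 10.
SELECT department, AVG(years)
FROM employees
GROUP BY department
HAVING AVG(years) > 10

Result:
  Engineering: avg=12.33
  Sales: avg=13.60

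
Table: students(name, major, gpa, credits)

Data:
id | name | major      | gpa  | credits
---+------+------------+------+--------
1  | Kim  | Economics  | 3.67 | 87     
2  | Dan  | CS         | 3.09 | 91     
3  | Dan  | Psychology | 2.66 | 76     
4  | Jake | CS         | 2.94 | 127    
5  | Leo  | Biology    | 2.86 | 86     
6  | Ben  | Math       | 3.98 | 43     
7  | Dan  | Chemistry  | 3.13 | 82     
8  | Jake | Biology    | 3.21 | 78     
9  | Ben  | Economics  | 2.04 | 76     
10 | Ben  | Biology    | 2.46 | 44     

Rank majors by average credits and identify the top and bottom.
SELECT major, AVG(credits)
FROM students
GROUP BY major
ORDER BY AVG(credits)

All groups:
  Math: 43.00
  Biology: 69.33
  Psychology: 76.00
  Economics: 81.50
  Chemistry: 82.00
  CS: 109.00

Highest: CS (109.00)
Lowest: Math (43.00)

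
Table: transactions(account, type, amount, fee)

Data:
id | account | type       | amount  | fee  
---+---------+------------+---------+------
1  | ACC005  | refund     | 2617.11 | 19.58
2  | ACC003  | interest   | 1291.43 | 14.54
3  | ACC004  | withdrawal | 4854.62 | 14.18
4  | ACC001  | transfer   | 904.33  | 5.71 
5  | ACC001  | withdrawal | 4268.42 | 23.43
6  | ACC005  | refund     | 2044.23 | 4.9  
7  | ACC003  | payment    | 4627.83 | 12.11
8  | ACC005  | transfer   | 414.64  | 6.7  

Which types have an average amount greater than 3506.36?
SELECT type, AVG(amount)
FROM transactions
GROUP BY type
HAVING AVG(amount) > 3506.36

Result:
  payment: avg=4627.83
  withdrawal: avg=4561.52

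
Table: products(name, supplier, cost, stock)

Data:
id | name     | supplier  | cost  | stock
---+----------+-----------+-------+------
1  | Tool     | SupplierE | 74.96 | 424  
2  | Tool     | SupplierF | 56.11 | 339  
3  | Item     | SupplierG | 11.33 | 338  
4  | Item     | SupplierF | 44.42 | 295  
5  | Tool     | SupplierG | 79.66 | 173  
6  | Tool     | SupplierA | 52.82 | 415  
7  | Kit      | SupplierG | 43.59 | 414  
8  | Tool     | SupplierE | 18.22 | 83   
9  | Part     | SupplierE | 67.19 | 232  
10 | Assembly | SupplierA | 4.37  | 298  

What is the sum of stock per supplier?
SELECT supplier, SUM(stock) as result
FROM products
GROUP BY supplier

Result:
  SupplierA: 713
  SupplierE: 739
  SupplierF: 634
  SupplierG: 925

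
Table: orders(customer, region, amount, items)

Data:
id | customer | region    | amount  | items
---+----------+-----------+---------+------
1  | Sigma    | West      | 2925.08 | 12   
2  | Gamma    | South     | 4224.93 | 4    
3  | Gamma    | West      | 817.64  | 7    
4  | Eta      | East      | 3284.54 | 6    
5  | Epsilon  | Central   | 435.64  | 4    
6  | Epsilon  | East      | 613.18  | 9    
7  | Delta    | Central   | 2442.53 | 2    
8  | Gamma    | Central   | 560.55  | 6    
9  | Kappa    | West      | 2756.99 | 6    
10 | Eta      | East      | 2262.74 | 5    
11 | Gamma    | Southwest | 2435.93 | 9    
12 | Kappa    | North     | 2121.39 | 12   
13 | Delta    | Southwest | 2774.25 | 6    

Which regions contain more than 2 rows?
SELECT region, COUNT(*) as cnt
FROM orders
GROUP BY region
HAVING COUNT(*) > 2

Result:
  Central: 3
  East: 3
  West: 3

Note: HAVING filters groups after aggregation, WHERE filters rows before.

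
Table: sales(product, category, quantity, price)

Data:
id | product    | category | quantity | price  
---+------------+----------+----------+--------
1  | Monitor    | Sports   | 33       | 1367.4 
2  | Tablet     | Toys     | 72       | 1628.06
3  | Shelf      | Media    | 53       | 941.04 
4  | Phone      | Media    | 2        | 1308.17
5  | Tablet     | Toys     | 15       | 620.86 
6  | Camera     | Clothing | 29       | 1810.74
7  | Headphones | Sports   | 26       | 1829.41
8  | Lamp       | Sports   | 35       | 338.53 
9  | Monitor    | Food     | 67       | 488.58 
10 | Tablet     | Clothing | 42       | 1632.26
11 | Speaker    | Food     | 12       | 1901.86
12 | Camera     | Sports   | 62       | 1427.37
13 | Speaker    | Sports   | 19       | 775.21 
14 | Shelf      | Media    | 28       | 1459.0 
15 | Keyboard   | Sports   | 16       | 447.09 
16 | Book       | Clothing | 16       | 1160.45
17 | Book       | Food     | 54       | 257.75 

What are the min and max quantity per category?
SELECT category, MIN(quantity), MAX(quantity)
FROM sales
GROUP BY category

Result:
  Clothing: min=16, max=42
  Food: min=12, max=67
  Media: min=2, max=53
  Sports: min=16, max=62
  Toys: min=15, max=72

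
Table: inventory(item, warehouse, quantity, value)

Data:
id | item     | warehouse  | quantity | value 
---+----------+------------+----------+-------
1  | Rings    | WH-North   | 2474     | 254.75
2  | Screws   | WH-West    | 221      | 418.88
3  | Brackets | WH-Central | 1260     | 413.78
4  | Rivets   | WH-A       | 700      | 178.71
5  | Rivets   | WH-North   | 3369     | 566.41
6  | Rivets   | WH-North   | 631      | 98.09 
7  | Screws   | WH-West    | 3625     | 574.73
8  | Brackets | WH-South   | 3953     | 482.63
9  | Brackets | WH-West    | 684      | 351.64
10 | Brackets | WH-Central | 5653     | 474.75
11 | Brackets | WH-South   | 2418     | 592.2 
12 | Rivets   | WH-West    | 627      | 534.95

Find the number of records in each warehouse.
SELECT warehouse, COUNT(*) as count
FROM inventory
GROUP BY warehouse

Result:
  WH-A: 1
  WH-Central: 2
  WH-North: 3
  WH-South: 2
  WH-West: 4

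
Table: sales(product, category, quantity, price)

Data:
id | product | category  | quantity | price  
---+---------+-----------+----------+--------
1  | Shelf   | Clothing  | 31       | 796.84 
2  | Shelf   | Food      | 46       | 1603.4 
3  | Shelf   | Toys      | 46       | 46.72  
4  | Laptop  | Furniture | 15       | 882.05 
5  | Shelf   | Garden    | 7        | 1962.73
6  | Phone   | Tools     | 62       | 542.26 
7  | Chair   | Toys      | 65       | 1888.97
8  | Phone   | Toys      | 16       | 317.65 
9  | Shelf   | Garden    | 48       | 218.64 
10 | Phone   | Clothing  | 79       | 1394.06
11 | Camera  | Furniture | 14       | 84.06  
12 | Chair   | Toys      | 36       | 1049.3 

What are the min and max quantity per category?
SELECT category, MIN(quantity), MAX(quantity)
FROM sales
GROUP BY category

Result:
  Clothing: min=31, max=79
  Food: min=46, max=46
  Furniture: min=14, max=15
  Garden: min=7, max=48
  Tools: min=62, max=62
  Toys: min=16, max=65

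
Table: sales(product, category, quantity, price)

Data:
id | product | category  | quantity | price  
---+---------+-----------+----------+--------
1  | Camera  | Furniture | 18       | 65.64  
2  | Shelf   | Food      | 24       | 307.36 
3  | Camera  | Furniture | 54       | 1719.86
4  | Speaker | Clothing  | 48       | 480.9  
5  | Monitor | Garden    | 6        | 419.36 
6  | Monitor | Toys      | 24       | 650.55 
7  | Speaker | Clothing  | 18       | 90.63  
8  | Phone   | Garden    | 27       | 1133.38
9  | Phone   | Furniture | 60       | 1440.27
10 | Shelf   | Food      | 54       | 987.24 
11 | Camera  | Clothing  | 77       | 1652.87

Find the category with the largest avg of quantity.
SELECT category, AVG(quantity) as val
FROM sales
GROUP BY category
ORDER BY val DESC
LIMIT 1

Result: Clothing with avg(quantity) = 47.67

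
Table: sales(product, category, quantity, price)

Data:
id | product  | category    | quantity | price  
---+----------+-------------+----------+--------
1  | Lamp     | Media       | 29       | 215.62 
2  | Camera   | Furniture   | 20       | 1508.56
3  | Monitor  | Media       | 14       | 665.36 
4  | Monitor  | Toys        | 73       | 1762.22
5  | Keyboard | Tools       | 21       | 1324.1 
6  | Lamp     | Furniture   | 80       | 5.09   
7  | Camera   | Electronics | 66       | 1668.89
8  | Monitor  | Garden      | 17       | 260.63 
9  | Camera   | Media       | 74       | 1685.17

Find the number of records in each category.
SELECT category, COUNT(*) as count
FROM sales
GROUP BY category

Result:
  Electronics: 1
  Furniture: 2
  Garden: 1
  Media: 3
  Tools: 1
  Toys: 1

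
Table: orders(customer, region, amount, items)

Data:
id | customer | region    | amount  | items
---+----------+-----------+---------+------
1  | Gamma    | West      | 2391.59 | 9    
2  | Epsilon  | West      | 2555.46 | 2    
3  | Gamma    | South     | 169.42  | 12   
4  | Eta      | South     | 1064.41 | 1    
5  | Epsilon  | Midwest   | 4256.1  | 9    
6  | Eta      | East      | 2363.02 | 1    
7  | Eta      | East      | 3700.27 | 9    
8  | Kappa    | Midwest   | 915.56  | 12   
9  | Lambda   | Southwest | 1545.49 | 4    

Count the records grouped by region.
SELECT region, COUNT(*) as count
FROM orders
GROUP BY region

Result:
  East: 2
  Midwest: 2
  South: 2
  Southwest: 1
  West: 2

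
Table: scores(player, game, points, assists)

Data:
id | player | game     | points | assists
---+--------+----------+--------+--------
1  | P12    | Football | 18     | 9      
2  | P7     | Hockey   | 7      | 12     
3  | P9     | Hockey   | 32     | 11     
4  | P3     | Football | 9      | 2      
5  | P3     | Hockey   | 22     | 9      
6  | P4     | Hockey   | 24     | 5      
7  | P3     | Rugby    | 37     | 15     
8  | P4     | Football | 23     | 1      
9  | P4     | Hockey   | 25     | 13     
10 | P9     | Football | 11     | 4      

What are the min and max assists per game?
SELECT game, MIN(assists), MAX(assists)
FROM scores
GROUP BY game

Result:
  Football: min=1, max=9
  Hockey: min=5, max=13
  Rugby: min=15, max=15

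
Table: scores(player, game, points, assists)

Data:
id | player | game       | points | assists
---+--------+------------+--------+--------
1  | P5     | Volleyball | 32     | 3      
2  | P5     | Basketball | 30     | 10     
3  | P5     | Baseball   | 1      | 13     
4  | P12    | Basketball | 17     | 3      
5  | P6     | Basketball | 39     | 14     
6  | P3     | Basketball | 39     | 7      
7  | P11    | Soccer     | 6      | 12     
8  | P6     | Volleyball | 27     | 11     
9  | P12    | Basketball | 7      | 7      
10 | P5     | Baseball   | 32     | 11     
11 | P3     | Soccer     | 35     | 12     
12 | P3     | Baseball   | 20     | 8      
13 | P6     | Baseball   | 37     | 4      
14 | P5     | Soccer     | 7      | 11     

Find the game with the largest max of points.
SELECT game, MAX(points) as val
FROM scores
GROUP BY game
ORDER BY val DESC
LIMIT 1

Result: Basketball with max(points) = 39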